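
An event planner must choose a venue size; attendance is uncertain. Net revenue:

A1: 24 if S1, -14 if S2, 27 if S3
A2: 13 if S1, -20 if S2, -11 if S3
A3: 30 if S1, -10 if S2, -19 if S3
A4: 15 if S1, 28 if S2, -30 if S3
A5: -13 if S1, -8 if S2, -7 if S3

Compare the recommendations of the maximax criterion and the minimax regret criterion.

maximax → A3; minimax regret → A1 (disagree)

Row maxima: A1=27, A2=13, A3=30, A4=28, A5=-7
Best best-case = 30 → A3.
Column bests: S1=30, S2=28, S3=27.
A1 regrets: 6, 42, 0 → max 42
A2 regrets: 17, 48, 38 → max 48
A3 regrets: 0, 38, 46 → max 46
A4 regrets: 15, 0, 57 → max 57
A5 regrets: 43, 36, 34 → max 43
Smallest max regret = 42 → A1.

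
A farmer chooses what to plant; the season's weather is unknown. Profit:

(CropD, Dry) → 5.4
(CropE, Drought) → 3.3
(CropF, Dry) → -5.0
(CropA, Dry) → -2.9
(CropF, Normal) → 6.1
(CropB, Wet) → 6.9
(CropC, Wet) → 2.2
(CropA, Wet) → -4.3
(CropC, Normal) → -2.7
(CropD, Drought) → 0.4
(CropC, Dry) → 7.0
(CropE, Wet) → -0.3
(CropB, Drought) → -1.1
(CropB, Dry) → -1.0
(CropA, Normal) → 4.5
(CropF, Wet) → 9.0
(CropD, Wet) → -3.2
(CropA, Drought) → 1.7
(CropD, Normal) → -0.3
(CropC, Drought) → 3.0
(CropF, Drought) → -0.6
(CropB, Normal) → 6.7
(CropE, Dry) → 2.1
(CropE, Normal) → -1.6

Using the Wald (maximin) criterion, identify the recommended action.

Row minima: CropE=-1.6, CropF=-5.0, CropB=-1.1, CropC=-2.7, CropD=-3.2, CropA=-4.3
Best worst-case = -1.1 → CropB.

CropB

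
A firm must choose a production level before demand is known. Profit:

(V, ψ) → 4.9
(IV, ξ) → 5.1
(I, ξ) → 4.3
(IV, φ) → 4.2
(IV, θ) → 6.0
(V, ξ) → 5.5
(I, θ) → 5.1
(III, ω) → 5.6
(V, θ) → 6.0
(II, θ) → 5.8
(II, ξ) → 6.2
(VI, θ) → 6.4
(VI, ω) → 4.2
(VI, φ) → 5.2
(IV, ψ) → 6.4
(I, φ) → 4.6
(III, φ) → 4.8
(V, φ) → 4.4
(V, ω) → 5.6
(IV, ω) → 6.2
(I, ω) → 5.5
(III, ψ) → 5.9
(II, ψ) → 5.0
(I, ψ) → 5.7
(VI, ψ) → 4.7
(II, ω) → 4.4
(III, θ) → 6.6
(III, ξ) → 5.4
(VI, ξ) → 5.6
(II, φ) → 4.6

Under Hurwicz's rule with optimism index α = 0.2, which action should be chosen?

I: 0.2·5.7 + 0.8·4.3 = 4.58
II: 0.2·6.2 + 0.8·4.4 = 4.76
III: 0.2·6.6 + 0.8·4.8 = 5.16
IV: 0.2·6.4 + 0.8·4.2 = 4.64
V: 0.2·6.0 + 0.8·4.4 = 4.72
VI: 0.2·6.4 + 0.8·4.2 = 4.64
Highest Hurwicz score = 5.16 → III.

III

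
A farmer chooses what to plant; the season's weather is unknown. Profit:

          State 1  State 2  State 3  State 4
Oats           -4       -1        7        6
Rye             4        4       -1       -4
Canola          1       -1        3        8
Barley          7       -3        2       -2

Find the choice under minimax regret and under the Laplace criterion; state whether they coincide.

minimax regret → Canola; laplace → Canola (agree)

Column bests: State 1=7, State 2=4, State 3=7, State 4=8.
Oats regrets: 11, 5, 0, 2 → max 11
Rye regrets: 3, 0, 8, 12 → max 12
Canola regrets: 6, 5, 4, 0 → max 6
Barley regrets: 0, 7, 5, 10 → max 10
Smallest max regret = 6 → Canola.
Row averages: Oats=2, Rye=0.75, Canola=2.75, Barley=1
Highest average = 2.75 → Canola.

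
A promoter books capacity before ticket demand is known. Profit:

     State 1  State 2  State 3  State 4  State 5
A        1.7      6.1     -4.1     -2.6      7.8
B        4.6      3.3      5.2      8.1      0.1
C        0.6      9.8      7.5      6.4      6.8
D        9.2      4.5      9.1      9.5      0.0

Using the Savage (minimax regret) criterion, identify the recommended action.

Column bests: State 1=9.2, State 2=9.8, State 3=9.1, State 4=9.5, State 5=7.8.
A regrets: 7.5, 3.7, 13.2, 12.1, 0.0 → max 13.2
B regrets: 4.6, 6.5, 3.9, 1.4, 7.7 → max 7.7
C regrets: 8.6, 0.0, 1.6, 3.1, 1.0 → max 8.6
D regrets: 0.0, 5.3, 0.0, 0.0, 7.8 → max 7.8
Smallest max regret = 7.7 → B.

B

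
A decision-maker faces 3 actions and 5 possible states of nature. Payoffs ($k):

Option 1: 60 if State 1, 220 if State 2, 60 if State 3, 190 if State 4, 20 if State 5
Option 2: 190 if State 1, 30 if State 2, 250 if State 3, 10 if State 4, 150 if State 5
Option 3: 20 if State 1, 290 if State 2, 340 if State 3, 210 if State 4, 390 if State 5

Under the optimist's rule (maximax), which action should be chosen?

Row maxima: Option 1=220, Option 2=250, Option 3=390
Best best-case = 390 → Option 3.

Option 3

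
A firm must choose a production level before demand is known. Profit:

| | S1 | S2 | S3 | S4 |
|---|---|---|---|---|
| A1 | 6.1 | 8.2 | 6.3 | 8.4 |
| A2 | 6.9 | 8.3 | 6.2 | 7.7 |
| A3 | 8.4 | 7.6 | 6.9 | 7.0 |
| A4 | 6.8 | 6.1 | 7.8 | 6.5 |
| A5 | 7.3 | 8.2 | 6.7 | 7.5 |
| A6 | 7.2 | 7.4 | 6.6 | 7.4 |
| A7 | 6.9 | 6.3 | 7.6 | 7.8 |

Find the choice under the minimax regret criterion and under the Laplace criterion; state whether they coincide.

minimax regret → A5; laplace → A3 (disagree)

Column bests: S1=8.4, S2=8.3, S3=7.8, S4=8.4.
A1 regrets: 2.3, 0.1, 1.5, 0.0 → max 2.3
A2 regrets: 1.5, 0.0, 1.6, 0.7 → max 1.6
A3 regrets: 0.0, 0.7, 0.9, 1.4 → max 1.4
A4 regrets: 1.6, 2.2, 0.0, 1.9 → max 2.2
A5 regrets: 1.1, 0.1, 1.1, 0.9 → max 1.1
A6 regrets: 1.2, 0.9, 1.2, 1.0 → max 1.2
A7 regrets: 1.5, 2.0, 0.2, 0.6 → max 2.0
Smallest max regret = 1.1 → A5.
Row averages: A1=7.25, A2=7.275, A3=7.475, A4=6.8, A5=7.425, A6=7.15, A7=7.15
Highest average = 7.475 → A3.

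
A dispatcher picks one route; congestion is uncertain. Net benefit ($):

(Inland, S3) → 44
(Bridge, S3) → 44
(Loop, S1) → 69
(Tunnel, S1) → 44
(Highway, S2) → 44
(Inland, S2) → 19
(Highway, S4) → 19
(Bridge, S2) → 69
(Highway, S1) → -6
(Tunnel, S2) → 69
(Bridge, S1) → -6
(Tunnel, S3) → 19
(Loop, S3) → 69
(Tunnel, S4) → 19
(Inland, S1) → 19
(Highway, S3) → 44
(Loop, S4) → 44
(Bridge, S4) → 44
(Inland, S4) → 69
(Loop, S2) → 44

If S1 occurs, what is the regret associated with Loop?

Best payoff under S1 is 69.
Regret = 69 − 69 = 0.

0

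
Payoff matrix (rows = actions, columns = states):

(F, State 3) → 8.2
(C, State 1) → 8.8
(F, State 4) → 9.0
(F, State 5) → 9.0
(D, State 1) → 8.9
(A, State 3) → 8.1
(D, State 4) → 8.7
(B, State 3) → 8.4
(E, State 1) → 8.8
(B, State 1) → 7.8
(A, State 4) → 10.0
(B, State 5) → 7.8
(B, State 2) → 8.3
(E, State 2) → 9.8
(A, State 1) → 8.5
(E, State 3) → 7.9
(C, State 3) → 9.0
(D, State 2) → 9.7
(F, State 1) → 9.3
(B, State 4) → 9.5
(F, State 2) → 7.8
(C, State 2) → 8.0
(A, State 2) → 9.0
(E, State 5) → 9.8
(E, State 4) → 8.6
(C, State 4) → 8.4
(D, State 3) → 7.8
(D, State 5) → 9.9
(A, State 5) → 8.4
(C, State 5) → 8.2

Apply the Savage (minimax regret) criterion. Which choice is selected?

Column bests: State 1=9.3, State 2=9.8, State 3=9.0, State 4=10.0, State 5=9.9.
A regrets: 0.8, 0.8, 0.9, 0.0, 1.5 → max 1.5
B regrets: 1.5, 1.5, 0.6, 0.5, 2.1 → max 2.1
C regrets: 0.5, 1.8, 0.0, 1.6, 1.7 → max 1.8
D regrets: 0.4, 0.1, 1.2, 1.3, 0.0 → max 1.3
E regrets: 0.5, 0.0, 1.1, 1.4, 0.1 → max 1.4
F regrets: 0.0, 2.0, 0.8, 1.0, 0.9 → max 2.0
Smallest max regret = 1.3 → D.

D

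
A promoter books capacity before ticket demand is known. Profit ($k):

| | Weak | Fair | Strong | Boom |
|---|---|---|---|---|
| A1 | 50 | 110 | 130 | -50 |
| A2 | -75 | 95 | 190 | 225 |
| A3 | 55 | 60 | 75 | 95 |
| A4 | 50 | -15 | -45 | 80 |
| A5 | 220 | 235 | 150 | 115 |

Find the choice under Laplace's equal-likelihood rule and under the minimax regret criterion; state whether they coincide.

Row averages: A1=60, A2=108.75, A3=71.25, A4=17.5, A5=180
Highest average = 180 → A5.
Column bests: Weak=220, Fair=235, Strong=190, Boom=225.
A1 regrets: 170, 125, 60, 275 → max 275
A2 regrets: 295, 140, 0, 0 → max 295
A3 regrets: 165, 175, 115, 130 → max 175
A4 regrets: 170, 250, 235, 145 → max 250
A5 regrets: 0, 0, 40, 110 → max 110
Smallest max regret = 110 → A5.

laplace → A5; minimax regret → A5 (agree)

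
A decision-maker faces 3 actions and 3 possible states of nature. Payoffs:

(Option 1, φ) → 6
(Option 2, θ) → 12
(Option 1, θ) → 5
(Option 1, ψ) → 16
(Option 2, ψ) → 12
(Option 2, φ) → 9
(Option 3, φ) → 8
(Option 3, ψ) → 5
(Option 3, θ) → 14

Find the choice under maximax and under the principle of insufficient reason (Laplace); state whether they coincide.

maximax → Option 1; laplace → Option 2 (disagree)

Row maxima: Option 1=16, Option 2=12, Option 3=14
Best best-case = 16 → Option 1.
Row averages: Option 1=9, Option 2=11, Option 3=9
Highest average = 11 → Option 2.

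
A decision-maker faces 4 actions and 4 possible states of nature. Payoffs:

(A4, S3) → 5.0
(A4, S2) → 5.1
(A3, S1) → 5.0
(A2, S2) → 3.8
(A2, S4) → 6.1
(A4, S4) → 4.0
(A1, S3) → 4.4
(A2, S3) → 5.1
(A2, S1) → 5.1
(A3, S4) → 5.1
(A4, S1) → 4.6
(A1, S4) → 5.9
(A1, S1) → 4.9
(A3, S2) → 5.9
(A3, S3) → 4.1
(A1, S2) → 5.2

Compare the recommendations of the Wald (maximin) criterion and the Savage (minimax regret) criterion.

Row minima: A1=4.4, A2=3.8, A3=4.1, A4=4.0
Best worst-case = 4.4 → A1.
Column bests: S1=5.1, S2=5.9, S3=5.1, S4=6.1.
A1 regrets: 0.2, 0.7, 0.7, 0.2 → max 0.7
A2 regrets: 0.0, 2.1, 0.0, 0.0 → max 2.1
A3 regrets: 0.1, 0.0, 1.0, 1.0 → max 1.0
A4 regrets: 0.5, 0.8, 0.1, 2.1 → max 2.1
Smallest max regret = 0.7 → A1.

maximin → A1; minimax regret → A1 (agree)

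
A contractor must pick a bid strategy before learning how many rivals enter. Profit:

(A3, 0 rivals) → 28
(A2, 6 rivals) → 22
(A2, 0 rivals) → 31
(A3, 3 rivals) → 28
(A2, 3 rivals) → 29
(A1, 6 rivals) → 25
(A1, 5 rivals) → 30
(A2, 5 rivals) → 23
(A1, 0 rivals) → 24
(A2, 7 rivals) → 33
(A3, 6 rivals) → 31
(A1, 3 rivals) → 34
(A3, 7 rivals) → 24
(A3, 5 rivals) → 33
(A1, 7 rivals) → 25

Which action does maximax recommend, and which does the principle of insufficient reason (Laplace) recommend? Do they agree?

Row maxima: A1=34, A2=33, A3=33
Best best-case = 34 → A1.
Row averages: A1=27.6, A2=27.6, A3=28.8
Highest average = 28.8 → A3.

maximax → A1; laplace → A3 (disagree)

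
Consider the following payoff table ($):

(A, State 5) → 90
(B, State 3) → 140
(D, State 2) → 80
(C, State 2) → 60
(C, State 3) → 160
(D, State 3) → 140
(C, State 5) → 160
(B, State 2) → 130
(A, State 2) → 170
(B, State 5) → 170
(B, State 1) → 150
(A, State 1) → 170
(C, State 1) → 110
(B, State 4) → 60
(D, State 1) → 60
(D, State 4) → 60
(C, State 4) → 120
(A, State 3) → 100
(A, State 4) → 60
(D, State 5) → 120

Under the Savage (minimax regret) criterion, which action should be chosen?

Column bests: State 1=170, State 2=170, State 3=160, State 4=120, State 5=170.
A regrets: 0, 0, 60, 60, 80 → max 80
B regrets: 20, 40, 20, 60, 0 → max 60
C regrets: 60, 110, 0, 0, 10 → max 110
D regrets: 110, 90, 20, 60, 50 → max 110
Smallest max regret = 60 → B.

B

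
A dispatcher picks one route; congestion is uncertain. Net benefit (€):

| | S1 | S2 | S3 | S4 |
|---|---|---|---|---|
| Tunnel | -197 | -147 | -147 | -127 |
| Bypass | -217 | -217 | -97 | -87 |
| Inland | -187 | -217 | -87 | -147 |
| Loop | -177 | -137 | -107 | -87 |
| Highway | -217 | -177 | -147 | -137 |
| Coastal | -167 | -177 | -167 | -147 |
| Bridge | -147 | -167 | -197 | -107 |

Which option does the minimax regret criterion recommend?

Loop

Column bests: S1=-147, S2=-137, S3=-87, S4=-87.
Tunnel regrets: 50, 10, 60, 40 → max 60
Bypass regrets: 70, 80, 10, 0 → max 80
Inland regrets: 40, 80, 0, 60 → max 80
Loop regrets: 30, 0, 20, 0 → max 30
Highway regrets: 70, 40, 60, 50 → max 70
Coastal regrets: 20, 40, 80, 60 → max 80
Bridge regrets: 0, 30, 110, 20 → max 110
Smallest max regret = 30 → Loop.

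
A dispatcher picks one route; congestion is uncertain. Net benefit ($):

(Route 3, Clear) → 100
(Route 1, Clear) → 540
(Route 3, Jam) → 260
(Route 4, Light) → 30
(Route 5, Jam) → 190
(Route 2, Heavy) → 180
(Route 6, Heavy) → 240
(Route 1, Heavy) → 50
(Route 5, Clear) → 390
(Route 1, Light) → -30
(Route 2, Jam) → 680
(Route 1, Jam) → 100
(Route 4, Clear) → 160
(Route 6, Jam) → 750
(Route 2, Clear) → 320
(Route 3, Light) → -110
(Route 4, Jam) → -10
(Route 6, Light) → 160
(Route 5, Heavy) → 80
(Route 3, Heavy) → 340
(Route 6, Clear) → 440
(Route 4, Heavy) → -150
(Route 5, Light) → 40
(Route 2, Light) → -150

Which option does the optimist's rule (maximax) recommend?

Route 6

Row maxima: Route 1=540, Route 2=680, Route 3=340, Route 4=160, Route 5=390, Route 6=750
Best best-case = 750 → Route 6.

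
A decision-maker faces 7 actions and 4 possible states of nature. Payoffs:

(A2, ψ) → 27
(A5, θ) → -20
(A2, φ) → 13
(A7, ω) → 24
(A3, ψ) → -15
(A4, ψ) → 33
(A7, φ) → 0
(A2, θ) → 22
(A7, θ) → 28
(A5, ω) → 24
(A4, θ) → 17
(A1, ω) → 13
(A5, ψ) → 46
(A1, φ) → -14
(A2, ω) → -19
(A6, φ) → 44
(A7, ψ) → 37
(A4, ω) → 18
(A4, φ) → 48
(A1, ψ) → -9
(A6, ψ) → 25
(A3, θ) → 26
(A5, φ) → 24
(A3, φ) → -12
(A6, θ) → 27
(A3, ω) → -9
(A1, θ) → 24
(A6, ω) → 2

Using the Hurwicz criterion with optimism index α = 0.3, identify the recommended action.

A1: 0.3·24 + 0.7·(-14) = -2.6
A2: 0.3·27 + 0.7·(-19) = -5.2
A3: 0.3·26 + 0.7·(-15) = -2.7
A4: 0.3·48 + 0.7·17 = 26.3
A5: 0.3·46 + 0.7·(-20) = -0.2
A6: 0.3·44 + 0.7·2 = 14.6
A7: 0.3·37 + 0.7·0 = 11.1
Highest Hurwicz score = 26.3 → A4.

A4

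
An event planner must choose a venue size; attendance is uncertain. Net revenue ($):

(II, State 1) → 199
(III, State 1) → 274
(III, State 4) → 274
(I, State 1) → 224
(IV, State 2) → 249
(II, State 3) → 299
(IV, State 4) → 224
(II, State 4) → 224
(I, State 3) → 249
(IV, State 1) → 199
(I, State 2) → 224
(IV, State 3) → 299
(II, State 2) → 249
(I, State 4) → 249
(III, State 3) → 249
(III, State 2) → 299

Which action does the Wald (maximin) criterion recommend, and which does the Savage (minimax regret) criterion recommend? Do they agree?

Row minima: I=224, II=199, III=249, IV=199
Best worst-case = 249 → III.
Column bests: State 1=274, State 2=299, State 3=299, State 4=274.
I regrets: 50, 75, 50, 25 → max 75
II regrets: 75, 50, 0, 50 → max 75
III regrets: 0, 0, 50, 0 → max 50
IV regrets: 75, 50, 0, 50 → max 75
Smallest max regret = 50 → III.

maximin → III; minimax regret → III (agree)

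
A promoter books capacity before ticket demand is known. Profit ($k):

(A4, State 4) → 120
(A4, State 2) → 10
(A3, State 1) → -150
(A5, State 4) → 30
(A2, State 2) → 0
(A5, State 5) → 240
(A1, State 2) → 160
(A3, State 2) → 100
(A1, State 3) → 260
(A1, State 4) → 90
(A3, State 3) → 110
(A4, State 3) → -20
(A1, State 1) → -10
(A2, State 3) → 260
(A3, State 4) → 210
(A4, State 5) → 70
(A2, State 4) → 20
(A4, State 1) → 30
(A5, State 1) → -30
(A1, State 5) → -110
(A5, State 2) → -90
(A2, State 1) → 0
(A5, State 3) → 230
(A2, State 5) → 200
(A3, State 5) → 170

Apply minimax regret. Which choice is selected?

Column bests: State 1=30, State 2=160, State 3=260, State 4=210, State 5=240.
A1 regrets: 40, 0, 0, 120, 350 → max 350
A2 regrets: 30, 160, 0, 190, 40 → max 190
A3 regrets: 180, 60, 150, 0, 70 → max 180
A4 regrets: 0, 150, 280, 90, 170 → max 280
A5 regrets: 60, 250, 30, 180, 0 → max 250
Smallest max regret = 180 → A3.

A3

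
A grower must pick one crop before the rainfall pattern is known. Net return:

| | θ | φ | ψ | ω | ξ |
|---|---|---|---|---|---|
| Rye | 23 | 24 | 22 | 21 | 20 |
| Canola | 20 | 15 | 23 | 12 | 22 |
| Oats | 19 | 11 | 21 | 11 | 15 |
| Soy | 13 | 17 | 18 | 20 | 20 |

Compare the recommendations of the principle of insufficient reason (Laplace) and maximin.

Row averages: Rye=22, Canola=18.4, Oats=15.4, Soy=17.6
Highest average = 22 → Rye.
Row minima: Rye=20, Canola=12, Oats=11, Soy=13
Best worst-case = 20 → Rye.

laplace → Rye; maximin → Rye (agree)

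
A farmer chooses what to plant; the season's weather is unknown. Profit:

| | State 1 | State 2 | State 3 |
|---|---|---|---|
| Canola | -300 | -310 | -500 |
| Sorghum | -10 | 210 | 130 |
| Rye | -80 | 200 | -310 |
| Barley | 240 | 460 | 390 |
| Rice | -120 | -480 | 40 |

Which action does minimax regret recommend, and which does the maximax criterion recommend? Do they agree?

Column bests: State 1=240, State 2=460, State 3=390.
Canola regrets: 540, 770, 890 → max 890
Sorghum regrets: 250, 250, 260 → max 260
Rye regrets: 320, 260, 700 → max 700
Barley regrets: 0, 0, 0 → max 0
Rice regrets: 360, 940, 350 → max 940
Smallest max regret = 0 → Barley.
Row maxima: Canola=-300, Sorghum=210, Rye=200, Barley=460, Rice=40
Best best-case = 460 → Barley.

minimax regret → Barley; maximax → Barley (agree)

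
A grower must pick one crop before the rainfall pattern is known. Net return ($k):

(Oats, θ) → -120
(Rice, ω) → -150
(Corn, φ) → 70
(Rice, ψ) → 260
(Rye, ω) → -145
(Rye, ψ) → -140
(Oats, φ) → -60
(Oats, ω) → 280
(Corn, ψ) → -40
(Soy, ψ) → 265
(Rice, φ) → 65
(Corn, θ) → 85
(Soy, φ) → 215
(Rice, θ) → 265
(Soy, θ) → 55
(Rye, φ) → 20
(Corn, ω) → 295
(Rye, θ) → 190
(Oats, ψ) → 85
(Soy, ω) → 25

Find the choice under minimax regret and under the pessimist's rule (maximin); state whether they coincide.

Column bests: θ=265, φ=215, ψ=265, ω=295.
Oats regrets: 385, 275, 180, 15 → max 385
Rice regrets: 0, 150, 5, 445 → max 445
Corn regrets: 180, 145, 305, 0 → max 305
Rye regrets: 75, 195, 405, 440 → max 440
Soy regrets: 210, 0, 0, 270 → max 270
Smallest max regret = 270 → Soy.
Row minima: Oats=-120, Rice=-150, Corn=-40, Rye=-145, Soy=25
Best worst-case = 25 → Soy.

minimax regret → Soy; maximin → Soy (agree)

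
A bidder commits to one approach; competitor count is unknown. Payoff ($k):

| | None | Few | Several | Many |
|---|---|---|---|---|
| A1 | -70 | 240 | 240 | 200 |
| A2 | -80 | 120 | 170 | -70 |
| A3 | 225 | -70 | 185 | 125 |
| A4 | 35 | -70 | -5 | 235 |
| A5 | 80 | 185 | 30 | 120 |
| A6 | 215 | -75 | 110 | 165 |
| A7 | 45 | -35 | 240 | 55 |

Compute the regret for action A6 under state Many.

70

Best payoff under Many is 235.
Regret = 235 − 165 = 70.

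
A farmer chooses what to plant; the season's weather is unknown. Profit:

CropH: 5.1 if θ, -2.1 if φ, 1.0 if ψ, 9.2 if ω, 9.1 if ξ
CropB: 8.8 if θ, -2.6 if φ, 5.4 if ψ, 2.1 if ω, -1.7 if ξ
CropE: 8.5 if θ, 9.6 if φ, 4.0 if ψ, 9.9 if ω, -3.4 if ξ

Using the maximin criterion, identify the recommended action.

CropH

Row minima: CropH=-2.1, CropB=-2.6, CropE=-3.4
Best worst-case = -2.1 → CropH.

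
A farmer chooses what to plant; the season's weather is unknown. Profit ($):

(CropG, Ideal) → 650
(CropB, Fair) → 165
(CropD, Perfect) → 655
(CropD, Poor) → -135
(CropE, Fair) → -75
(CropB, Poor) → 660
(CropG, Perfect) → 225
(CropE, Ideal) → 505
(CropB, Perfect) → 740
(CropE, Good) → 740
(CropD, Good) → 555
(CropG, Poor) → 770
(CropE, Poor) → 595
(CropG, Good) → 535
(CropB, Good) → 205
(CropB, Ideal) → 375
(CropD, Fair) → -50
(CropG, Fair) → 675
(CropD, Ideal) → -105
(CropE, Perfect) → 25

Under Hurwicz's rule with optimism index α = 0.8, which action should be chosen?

CropG: 0.8·770 + 0.2·225 = 661
CropD: 0.8·655 + 0.2·(-135) = 497
CropE: 0.8·740 + 0.2·(-75) = 577
CropB: 0.8·740 + 0.2·165 = 625
Highest Hurwicz score = 661 → CropG.

CropG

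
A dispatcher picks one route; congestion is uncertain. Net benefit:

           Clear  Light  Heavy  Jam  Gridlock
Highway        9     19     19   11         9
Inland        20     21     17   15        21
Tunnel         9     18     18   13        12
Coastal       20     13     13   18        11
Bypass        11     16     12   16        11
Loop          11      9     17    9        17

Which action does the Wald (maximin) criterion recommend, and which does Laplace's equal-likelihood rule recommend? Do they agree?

maximin → Inland; laplace → Inland (agree)

Row minima: Highway=9, Inland=15, Tunnel=9, Coastal=11, Bypass=11, Loop=9
Best worst-case = 15 → Inland.
Row averages: Highway=13.4, Inland=18.8, Tunnel=14, Coastal=15, Bypass=13.2, Loop=12.6
Highest average = 18.8 → Inland.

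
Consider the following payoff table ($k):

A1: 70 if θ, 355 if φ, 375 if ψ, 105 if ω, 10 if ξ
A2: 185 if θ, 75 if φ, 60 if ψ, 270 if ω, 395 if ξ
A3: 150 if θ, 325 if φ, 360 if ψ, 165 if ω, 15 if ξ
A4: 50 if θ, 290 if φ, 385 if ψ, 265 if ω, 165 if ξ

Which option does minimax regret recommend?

Column bests: θ=185, φ=355, ψ=385, ω=270, ξ=395.
A1 regrets: 115, 0, 10, 165, 385 → max 385
A2 regrets: 0, 280, 325, 0, 0 → max 325
A3 regrets: 35, 30, 25, 105, 380 → max 380
A4 regrets: 135, 65, 0, 5, 230 → max 230
Smallest max regret = 230 → A4.

A4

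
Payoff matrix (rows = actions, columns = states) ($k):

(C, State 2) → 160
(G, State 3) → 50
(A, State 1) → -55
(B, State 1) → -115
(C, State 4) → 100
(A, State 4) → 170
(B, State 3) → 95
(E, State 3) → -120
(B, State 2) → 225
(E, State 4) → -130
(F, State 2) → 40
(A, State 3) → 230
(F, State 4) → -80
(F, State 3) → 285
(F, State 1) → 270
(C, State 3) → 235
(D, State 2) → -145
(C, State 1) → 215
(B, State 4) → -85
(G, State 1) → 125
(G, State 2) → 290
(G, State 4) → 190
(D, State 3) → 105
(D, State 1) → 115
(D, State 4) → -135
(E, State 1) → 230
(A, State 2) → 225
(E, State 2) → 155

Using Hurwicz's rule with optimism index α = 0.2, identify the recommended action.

C

A: 0.2·230 + 0.8·(-55) = 2
B: 0.2·225 + 0.8·(-115) = -47
C: 0.2·235 + 0.8·100 = 127
D: 0.2·115 + 0.8·(-145) = -93
E: 0.2·230 + 0.8·(-130) = -58
F: 0.2·285 + 0.8·(-80) = -7
G: 0.2·290 + 0.8·50 = 98
Highest Hurwicz score = 127 → C.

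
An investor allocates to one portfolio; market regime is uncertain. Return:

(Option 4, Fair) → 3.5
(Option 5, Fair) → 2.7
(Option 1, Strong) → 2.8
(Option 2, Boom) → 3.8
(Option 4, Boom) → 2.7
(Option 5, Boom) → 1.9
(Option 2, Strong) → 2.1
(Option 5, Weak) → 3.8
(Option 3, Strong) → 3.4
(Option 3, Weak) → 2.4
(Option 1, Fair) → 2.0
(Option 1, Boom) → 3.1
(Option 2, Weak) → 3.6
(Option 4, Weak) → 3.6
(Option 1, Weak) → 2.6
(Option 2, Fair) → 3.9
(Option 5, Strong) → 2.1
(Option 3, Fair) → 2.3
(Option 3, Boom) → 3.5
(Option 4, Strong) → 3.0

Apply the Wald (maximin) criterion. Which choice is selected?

Row minima: Option 1=2.0, Option 2=2.1, Option 3=2.3, Option 4=2.7, Option 5=1.9
Best worst-case = 2.7 → Option 4.

Option 4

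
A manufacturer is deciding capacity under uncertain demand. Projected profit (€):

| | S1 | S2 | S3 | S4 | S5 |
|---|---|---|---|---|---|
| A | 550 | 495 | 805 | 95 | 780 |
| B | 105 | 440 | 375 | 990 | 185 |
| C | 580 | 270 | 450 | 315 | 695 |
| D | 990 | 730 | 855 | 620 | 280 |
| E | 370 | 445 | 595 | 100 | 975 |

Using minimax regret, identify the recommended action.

Column bests: S1=990, S2=730, S3=855, S4=990, S5=975.
A regrets: 440, 235, 50, 895, 195 → max 895
B regrets: 885, 290, 480, 0, 790 → max 885
C regrets: 410, 460, 405, 675, 280 → max 675
D regrets: 0, 0, 0, 370, 695 → max 695
E regrets: 620, 285, 260, 890, 0 → max 890
Smallest max regret = 675 → C.

C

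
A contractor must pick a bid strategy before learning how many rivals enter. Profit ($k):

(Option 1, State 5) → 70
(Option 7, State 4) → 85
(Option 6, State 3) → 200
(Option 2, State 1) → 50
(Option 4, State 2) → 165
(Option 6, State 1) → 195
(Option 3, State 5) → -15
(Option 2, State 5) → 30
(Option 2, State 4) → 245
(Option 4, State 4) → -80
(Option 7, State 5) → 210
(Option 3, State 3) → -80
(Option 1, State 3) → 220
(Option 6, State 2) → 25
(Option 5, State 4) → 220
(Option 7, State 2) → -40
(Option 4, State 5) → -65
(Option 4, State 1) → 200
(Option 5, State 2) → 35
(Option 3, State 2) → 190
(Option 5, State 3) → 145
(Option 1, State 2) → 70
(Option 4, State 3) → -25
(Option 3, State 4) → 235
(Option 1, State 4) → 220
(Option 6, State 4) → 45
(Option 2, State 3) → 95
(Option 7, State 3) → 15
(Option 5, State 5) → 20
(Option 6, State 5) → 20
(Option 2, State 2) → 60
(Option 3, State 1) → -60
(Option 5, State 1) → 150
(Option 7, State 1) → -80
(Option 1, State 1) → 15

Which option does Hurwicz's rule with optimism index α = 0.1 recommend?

Option 2

Option 1: 0.1·220 + 0.9·15 = 35.5
Option 2: 0.1·245 + 0.9·30 = 51.5
Option 3: 0.1·235 + 0.9·(-80) = -48.5
Option 4: 0.1·200 + 0.9·(-80) = -52
Option 5: 0.1·220 + 0.9·20 = 40
Option 6: 0.1·200 + 0.9·20 = 38
Option 7: 0.1·210 + 0.9·(-80) = -51
Highest Hurwicz score = 51.5 → Option 2.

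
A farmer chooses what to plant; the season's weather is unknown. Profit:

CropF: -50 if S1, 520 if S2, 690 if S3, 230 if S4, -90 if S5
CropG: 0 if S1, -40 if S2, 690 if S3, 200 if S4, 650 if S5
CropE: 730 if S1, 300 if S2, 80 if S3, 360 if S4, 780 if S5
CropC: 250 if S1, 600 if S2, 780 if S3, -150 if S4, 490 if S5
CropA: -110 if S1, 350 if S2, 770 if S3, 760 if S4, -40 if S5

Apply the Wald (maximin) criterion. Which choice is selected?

Row minima: CropF=-90, CropG=-40, CropE=80, CropC=-150, CropA=-110
Best worst-case = 80 → CropE.

CropE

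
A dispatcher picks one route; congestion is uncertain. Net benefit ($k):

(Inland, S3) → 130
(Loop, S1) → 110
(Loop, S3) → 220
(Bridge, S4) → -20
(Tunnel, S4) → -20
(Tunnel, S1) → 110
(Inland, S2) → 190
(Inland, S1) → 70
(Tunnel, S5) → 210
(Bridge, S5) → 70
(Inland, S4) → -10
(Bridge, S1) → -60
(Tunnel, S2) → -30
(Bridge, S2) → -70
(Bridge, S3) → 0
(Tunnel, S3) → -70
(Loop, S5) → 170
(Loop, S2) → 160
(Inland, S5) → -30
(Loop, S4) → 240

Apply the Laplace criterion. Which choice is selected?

Row averages: Bridge=-16, Tunnel=40, Inland=70, Loop=180
Highest average = 180 → Loop.

Loop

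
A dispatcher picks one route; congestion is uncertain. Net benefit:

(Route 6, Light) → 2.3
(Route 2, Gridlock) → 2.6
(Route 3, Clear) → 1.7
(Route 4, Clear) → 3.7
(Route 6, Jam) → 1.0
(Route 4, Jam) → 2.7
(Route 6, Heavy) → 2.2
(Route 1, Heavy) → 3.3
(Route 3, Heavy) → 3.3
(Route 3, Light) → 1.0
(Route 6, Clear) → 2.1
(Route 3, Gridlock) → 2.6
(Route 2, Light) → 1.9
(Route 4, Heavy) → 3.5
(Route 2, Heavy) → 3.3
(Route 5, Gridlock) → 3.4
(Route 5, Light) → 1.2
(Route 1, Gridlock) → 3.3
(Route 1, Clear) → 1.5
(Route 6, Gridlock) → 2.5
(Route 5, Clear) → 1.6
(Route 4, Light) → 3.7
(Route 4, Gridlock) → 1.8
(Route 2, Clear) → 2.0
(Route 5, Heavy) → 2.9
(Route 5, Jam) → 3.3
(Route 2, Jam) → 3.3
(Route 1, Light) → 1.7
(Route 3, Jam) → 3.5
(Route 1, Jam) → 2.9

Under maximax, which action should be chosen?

Row maxima: Route 1=3.3, Route 2=3.3, Route 3=3.5, Route 4=3.7, Route 5=3.4, Route 6=2.5
Best best-case = 3.7 → Route 4.

Route 4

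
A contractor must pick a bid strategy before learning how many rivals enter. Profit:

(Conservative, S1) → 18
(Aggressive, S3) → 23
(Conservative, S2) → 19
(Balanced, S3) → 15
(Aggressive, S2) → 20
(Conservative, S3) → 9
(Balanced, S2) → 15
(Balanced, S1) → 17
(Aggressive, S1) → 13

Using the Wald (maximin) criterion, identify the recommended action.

Balanced

Row minima: Conservative=9, Balanced=15, Aggressive=13
Best worst-case = 15 → Balanced.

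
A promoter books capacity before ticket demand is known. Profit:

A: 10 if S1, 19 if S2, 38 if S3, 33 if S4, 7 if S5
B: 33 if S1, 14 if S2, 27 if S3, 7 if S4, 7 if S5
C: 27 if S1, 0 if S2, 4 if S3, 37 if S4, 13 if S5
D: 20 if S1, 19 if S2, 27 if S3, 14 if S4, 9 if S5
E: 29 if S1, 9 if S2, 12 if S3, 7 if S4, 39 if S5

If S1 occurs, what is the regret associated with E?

Best payoff under S1 is 33.
Regret = 33 − 29 = 4.

4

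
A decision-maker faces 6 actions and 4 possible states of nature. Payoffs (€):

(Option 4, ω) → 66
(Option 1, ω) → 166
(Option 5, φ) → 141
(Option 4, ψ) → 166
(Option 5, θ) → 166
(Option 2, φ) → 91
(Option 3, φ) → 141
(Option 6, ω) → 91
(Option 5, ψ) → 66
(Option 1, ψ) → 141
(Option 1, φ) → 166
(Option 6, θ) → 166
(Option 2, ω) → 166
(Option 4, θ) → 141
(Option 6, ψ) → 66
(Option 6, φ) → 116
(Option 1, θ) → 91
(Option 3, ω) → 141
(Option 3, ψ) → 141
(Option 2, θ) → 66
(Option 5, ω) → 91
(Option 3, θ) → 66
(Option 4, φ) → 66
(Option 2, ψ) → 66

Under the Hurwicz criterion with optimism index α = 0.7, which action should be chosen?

Option 1

Option 1: 0.7·166 + 0.3·91 = 143.5
Option 2: 0.7·166 + 0.3·66 = 136
Option 3: 0.7·141 + 0.3·66 = 118.5
Option 4: 0.7·166 + 0.3·66 = 136
Option 5: 0.7·166 + 0.3·66 = 136
Option 6: 0.7·166 + 0.3·66 = 136
Highest Hurwicz score = 143.5 → Option 1.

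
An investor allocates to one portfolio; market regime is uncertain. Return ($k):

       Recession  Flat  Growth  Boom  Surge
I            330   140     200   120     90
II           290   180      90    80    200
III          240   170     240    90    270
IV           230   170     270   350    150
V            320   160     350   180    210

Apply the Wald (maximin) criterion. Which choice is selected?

V

Row minima: I=90, II=80, III=90, IV=150, V=160
Best worst-case = 160 → V.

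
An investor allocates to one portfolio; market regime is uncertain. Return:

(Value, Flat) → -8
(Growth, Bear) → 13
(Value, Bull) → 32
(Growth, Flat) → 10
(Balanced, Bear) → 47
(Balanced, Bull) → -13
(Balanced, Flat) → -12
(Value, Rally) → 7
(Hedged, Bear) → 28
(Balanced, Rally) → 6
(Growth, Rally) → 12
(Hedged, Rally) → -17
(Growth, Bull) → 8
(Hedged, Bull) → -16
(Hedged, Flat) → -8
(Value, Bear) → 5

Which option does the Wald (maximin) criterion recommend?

Row minima: Hedged=-17, Growth=8, Value=-8, Balanced=-13
Best worst-case = 8 → Growth.

Growth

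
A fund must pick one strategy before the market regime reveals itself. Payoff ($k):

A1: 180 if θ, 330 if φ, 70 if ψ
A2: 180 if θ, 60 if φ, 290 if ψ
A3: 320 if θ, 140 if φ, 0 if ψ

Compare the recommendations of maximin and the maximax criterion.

maximin → A1; maximax → A1 (agree)

Row minima: A1=70, A2=60, A3=0
Best worst-case = 70 → A1.
Row maxima: A1=330, A2=290, A3=320
Best best-case = 330 → A1.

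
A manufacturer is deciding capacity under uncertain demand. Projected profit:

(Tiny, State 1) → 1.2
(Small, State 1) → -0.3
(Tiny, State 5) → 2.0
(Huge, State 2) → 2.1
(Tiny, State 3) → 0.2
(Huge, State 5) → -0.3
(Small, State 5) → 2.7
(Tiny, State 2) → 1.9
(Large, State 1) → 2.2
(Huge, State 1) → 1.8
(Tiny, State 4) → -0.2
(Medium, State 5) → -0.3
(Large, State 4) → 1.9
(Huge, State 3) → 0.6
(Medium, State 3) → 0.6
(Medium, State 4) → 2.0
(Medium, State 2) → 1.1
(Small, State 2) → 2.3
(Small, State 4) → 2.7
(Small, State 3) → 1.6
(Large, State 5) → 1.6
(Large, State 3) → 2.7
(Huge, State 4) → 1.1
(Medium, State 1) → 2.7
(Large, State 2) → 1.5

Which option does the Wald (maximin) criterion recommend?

Large

Row minima: Tiny=-0.2, Small=-0.3, Medium=-0.3, Large=1.5, Huge=-0.3
Best worst-case = 1.5 → Large.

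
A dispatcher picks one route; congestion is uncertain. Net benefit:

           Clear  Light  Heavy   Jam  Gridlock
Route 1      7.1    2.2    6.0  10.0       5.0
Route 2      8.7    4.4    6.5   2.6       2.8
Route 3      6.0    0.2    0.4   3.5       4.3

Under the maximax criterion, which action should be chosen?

Route 1

Row maxima: Route 1=10.0, Route 2=8.7, Route 3=6.0
Best best-case = 10.0 → Route 1.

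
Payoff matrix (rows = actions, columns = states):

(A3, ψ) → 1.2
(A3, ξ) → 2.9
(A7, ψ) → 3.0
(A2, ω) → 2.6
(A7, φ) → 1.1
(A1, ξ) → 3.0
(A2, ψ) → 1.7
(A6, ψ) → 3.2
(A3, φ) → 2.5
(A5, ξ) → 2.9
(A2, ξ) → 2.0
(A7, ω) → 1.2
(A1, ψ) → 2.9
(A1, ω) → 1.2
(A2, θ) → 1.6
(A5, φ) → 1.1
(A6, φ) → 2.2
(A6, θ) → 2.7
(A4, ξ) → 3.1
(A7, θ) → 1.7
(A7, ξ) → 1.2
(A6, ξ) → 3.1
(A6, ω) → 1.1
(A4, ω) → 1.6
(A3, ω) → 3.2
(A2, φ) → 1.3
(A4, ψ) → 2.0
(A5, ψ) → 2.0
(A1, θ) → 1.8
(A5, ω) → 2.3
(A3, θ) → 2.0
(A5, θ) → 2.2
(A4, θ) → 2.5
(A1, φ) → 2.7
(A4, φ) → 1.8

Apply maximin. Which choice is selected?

Row minima: A1=1.2, A2=1.3, A3=1.2, A4=1.6, A5=1.1, A6=1.1, A7=1.1
Best worst-case = 1.6 → A4.

A4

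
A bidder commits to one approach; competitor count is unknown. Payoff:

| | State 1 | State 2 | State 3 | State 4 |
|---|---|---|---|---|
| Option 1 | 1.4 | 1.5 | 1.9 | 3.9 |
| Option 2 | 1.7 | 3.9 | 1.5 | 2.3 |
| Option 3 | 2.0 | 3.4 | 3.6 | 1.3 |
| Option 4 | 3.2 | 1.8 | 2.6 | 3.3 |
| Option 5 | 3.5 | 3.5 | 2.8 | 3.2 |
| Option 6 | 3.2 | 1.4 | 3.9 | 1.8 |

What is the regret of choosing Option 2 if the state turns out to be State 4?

Best payoff under State 4 is 3.9.
Regret = 3.9 − 2.3 = 1.6.

1.6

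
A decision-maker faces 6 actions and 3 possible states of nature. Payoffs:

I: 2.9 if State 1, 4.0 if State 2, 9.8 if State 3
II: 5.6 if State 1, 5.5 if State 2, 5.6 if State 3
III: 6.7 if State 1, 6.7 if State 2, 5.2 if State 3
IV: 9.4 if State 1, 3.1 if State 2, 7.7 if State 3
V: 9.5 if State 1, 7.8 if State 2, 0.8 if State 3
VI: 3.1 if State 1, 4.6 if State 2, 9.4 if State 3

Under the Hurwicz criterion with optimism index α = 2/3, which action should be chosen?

I

I: 2/3·9.8 + 1/3·2.9 = 7.5
II: 2/3·5.6 + 1/3·5.5 = 167/30
III: 2/3·6.7 + 1/3·5.2 = 6.2
IV: 2/3·9.4 + 1/3·3.1 = 7.3
V: 2/3·9.5 + 1/3·0.8 = 6.6
VI: 2/3·9.4 + 1/3·3.1 = 7.3
Highest Hurwicz score = 7.5 → I.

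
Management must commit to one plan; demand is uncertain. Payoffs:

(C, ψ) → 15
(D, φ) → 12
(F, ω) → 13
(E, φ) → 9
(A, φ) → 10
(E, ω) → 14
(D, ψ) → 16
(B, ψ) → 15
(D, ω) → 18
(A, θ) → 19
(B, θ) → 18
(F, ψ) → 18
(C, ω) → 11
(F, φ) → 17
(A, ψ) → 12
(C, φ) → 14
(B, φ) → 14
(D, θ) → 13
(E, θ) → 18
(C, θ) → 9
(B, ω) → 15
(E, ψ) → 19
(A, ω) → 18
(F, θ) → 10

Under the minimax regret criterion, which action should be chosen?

Column bests: θ=19, φ=17, ψ=19, ω=18.
A regrets: 0, 7, 7, 0 → max 7
B regrets: 1, 3, 4, 3 → max 4
C regrets: 10, 3, 4, 7 → max 10
D regrets: 6, 5, 3, 0 → max 6
E regrets: 1, 8, 0, 4 → max 8
F regrets: 9, 0, 1, 5 → max 9
Smallest max regret = 4 → B.

B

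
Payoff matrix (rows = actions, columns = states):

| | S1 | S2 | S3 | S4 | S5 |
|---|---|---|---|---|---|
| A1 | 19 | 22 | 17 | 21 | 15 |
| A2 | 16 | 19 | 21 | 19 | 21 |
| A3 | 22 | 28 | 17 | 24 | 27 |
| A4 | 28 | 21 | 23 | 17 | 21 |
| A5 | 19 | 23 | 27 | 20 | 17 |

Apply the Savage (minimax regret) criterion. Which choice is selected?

Column bests: S1=28, S2=28, S3=27, S4=24, S5=27.
A1 regrets: 9, 6, 10, 3, 12 → max 12
A2 regrets: 12, 9, 6, 5, 6 → max 12
A3 regrets: 6, 0, 10, 0, 0 → max 10
A4 regrets: 0, 7, 4, 7, 6 → max 7
A5 regrets: 9, 5, 0, 4, 10 → max 10
Smallest max regret = 7 → A4.

A4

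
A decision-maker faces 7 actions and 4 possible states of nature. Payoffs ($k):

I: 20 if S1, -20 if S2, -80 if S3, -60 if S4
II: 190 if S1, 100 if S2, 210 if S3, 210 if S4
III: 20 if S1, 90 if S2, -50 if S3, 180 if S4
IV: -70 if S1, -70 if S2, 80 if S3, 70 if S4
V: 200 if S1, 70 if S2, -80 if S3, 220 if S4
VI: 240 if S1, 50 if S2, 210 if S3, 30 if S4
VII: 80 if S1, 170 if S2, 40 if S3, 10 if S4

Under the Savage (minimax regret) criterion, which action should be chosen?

Column bests: S1=240, S2=170, S3=210, S4=220.
I regrets: 220, 190, 290, 280 → max 290
II regrets: 50, 70, 0, 10 → max 70
III regrets: 220, 80, 260, 40 → max 260
IV regrets: 310, 240, 130, 150 → max 310
V regrets: 40, 100, 290, 0 → max 290
VI regrets: 0, 120, 0, 190 → max 190
VII regrets: 160, 0, 170, 210 → max 210
Smallest max regret = 70 → II.

II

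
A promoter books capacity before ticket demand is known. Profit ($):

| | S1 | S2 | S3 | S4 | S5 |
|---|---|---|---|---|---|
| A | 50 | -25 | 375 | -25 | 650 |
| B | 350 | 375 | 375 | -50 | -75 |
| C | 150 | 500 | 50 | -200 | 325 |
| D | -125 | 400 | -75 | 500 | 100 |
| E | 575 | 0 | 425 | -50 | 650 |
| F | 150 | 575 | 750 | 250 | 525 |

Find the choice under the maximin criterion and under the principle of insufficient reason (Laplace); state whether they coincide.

Row minima: A=-25, B=-75, C=-200, D=-125, E=-50, F=150
Best worst-case = 150 → F.
Row averages: A=205, B=195, C=165, D=160, E=320, F=450
Highest average = 450 → F.

maximin → F; laplace → F (agree)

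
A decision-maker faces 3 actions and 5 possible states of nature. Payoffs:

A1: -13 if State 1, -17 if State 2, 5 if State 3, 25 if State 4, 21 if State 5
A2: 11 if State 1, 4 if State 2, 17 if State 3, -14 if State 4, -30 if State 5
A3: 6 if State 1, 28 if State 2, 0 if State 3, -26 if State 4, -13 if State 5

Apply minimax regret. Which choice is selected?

Column bests: State 1=11, State 2=28, State 3=17, State 4=25, State 5=21.
A1 regrets: 24, 45, 12, 0, 0 → max 45
A2 regrets: 0, 24, 0, 39, 51 → max 51
A3 regrets: 5, 0, 17, 51, 34 → max 51
Smallest max regret = 45 → A1.

A1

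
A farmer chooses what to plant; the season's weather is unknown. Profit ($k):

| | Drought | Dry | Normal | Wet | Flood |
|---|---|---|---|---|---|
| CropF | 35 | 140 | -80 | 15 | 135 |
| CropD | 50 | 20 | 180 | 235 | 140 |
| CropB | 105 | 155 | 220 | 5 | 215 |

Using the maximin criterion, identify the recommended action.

Row minima: CropF=-80, CropD=20, CropB=5
Best worst-case = 20 → CropD.

CropD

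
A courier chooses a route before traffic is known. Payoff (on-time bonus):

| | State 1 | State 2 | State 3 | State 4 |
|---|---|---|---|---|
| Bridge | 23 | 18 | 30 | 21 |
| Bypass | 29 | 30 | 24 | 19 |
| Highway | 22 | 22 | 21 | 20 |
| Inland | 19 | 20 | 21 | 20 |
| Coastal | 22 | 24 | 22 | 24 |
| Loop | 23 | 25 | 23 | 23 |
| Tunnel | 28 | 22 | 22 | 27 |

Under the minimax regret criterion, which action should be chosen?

Column bests: State 1=29, State 2=30, State 3=30, State 4=27.
Bridge regrets: 6, 12, 0, 6 → max 12
Bypass regrets: 0, 0, 6, 8 → max 8
Highway regrets: 7, 8, 9, 7 → max 9
Inland regrets: 10, 10, 9, 7 → max 10
Coastal regrets: 7, 6, 8, 3 → max 8
Loop regrets: 6, 5, 7, 4 → max 7
Tunnel regrets: 1, 8, 8, 0 → max 8
Smallest max regret = 7 → Loop.

Loop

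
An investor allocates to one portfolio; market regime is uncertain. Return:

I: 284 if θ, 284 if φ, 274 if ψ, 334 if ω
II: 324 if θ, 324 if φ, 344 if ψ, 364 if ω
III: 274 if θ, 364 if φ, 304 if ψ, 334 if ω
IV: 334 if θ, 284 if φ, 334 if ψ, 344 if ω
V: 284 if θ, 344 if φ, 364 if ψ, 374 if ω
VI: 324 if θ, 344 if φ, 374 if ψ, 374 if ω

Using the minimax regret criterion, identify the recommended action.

VI

Column bests: θ=334, φ=364, ψ=374, ω=374.
I regrets: 50, 80, 100, 40 → max 100
II regrets: 10, 40, 30, 10 → max 40
III regrets: 60, 0, 70, 40 → max 70
IV regrets: 0, 80, 40, 30 → max 80
V regrets: 50, 20, 10, 0 → max 50
VI regrets: 10, 20, 0, 0 → max 20
Smallest max regret = 20 → VI.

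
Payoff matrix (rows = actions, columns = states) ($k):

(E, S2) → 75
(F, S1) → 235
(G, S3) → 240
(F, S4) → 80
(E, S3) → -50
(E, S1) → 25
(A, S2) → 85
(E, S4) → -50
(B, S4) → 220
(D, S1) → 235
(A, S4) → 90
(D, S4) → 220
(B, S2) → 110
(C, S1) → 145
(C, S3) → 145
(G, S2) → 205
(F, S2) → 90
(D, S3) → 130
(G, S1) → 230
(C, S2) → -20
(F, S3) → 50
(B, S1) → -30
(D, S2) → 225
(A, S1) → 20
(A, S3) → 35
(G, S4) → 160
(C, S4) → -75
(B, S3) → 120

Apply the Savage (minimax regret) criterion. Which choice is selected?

Column bests: S1=235, S2=225, S3=240, S4=220.
A regrets: 215, 140, 205, 130 → max 215
B regrets: 265, 115, 120, 0 → max 265
C regrets: 90, 245, 95, 295 → max 295
D regrets: 0, 0, 110, 0 → max 110
E regrets: 210, 150, 290, 270 → max 290
F regrets: 0, 135, 190, 140 → max 190
G regrets: 5, 20, 0, 60 → max 60
Smallest max regret = 60 → G.

G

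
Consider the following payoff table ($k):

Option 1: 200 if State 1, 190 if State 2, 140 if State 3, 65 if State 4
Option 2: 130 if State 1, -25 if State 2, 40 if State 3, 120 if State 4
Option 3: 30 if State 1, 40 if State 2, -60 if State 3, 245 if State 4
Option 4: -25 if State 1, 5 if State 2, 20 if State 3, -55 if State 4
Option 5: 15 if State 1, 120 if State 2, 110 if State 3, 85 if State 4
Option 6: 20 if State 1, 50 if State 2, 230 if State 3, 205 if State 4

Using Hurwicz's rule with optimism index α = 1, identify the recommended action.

Option 1: 1·200 + 0·65 = 200
Option 2: 1·130 + 0·(-25) = 130
Option 3: 1·245 + 0·(-60) = 245
Option 4: 1·20 + 0·(-55) = 20
Option 5: 1·120 + 0·15 = 120
Option 6: 1·230 + 0·20 = 230
Highest Hurwicz score = 245 → Option 3.

Option 3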